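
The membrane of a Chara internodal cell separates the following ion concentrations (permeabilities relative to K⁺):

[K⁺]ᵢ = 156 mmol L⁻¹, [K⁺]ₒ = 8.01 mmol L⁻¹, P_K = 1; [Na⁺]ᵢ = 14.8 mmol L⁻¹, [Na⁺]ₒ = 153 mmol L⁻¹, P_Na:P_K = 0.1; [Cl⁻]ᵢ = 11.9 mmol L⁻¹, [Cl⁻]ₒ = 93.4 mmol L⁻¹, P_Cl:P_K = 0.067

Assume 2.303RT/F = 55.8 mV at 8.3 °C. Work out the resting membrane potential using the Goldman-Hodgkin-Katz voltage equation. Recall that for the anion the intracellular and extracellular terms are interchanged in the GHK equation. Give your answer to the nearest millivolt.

-46 mV

Vm = 55.8 · log₁₀[(Σ P·[cation]ₒ + Σ P·[anion]ᵢ) / (Σ P·[cation]ᵢ + Σ P·[anion]ₒ)]
Numerator = 1×8.01 + 0.1×153 + 0.067×11.9 = 24.11
Denominator = 1×156 + 0.1×14.8 + 0.067×93.4 = 163.7
Vm = 55.8 · log₁₀(0.14723) = 55.8 × (-0.8320) = -46.43 mV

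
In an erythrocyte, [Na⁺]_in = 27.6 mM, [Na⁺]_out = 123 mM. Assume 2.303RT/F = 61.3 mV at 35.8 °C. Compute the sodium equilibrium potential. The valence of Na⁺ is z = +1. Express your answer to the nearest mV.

40 mV

E = (61.3/z) · log₁₀([Na⁺]_out/[Na⁺]_in) with z = +1.
= (61.3/1) · log₁₀(123/27.6) = 61.30 · log₁₀(4.457)
= 61.30 · (0.6490) = 39.78 mV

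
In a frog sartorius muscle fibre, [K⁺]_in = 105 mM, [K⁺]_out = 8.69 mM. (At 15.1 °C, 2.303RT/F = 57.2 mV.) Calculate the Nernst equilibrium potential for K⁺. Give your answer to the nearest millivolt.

E = (57.2/z) · log₁₀([K⁺]_out/[K⁺]_in) with z = +1.
= (57.2/1) · log₁₀(8.69/105) = 57.20 · log₁₀(0.08276)
= 57.20 · (-1.0822) = -61.90 mV

-62 mV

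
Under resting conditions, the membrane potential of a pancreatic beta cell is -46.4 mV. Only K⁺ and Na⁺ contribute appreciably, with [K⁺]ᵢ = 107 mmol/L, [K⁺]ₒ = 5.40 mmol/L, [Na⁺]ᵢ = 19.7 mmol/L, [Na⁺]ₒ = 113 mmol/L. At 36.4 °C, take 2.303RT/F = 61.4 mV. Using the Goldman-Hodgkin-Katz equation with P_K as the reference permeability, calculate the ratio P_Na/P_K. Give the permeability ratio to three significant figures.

0.122

Let α = P_Na/P_K. GHK: Vm = 61.4·log₁₀[(Kₒ + α·Naₒ)/(Kᵢ + α·Naᵢ)].
10^(Vm/61.4) = 10^(-46.4/61.4) = 0.17551
So 0.17551·(Kᵢ + α·Naᵢ) = Kₒ + α·Naₒ → α = (0.17551·107.0 − 5.4) / (113.0 − 0.17551·19.7)
α = (18.78 − 5.4) / (113.0 − 3.458) = 13.38/109.5 = 0.1221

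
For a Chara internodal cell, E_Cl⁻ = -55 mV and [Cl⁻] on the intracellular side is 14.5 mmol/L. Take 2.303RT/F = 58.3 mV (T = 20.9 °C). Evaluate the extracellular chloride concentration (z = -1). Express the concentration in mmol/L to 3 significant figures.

127 mmol/L

Nernst: E = (58.3/-1) · log₁₀([out]/[in]), so log₁₀([out]/[in]) = -55.0 × -1 / 58.3 = 0.9434.
[out]/[in] = 10^(0.9434) = 8.778.
[out] = 8.778 × 14.5 = 127.3 mmol/L.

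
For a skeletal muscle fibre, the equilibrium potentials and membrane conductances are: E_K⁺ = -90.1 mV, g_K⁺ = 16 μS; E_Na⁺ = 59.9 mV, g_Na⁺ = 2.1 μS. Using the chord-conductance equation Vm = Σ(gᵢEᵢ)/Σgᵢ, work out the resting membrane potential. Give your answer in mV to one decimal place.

Σ gᵢEᵢ = 16·(-90.1) + 2.1·(59.9) = -1315.81
Σ gᵢ = 16 + 2.1 = 18.1
Vm = -1315.81 / 18.1 = -72.70 mV

-72.7 mV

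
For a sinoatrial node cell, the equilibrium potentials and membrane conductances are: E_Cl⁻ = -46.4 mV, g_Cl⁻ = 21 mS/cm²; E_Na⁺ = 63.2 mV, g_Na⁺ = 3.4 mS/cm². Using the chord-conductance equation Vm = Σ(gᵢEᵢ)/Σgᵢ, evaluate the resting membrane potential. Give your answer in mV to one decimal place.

Σ gᵢEᵢ = 21·(-46.4) + 3.4·(63.2) = -759.52
Σ gᵢ = 21 + 3.4 = 24.4
Vm = -759.52 / 24.4 = -31.13 mV

-31.1 mV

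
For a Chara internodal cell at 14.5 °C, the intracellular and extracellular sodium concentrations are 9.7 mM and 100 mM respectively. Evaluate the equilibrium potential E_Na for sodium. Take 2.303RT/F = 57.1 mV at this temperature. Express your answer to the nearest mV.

E = (57.1/z) · log₁₀([Na⁺]_out/[Na⁺]_in) with z = +1.
= (57.1/1) · log₁₀(100/9.7) = 57.10 · log₁₀(10.31)
= 57.10 · (1.0132) = 57.86 mV

58 mV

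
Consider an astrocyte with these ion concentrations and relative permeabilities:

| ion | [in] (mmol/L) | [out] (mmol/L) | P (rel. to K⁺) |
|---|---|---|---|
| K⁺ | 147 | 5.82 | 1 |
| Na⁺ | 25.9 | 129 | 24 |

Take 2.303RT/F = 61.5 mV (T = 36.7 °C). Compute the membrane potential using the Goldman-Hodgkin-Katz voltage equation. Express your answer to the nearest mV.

Vm = 61.5 · log₁₀[(Σ P·[cation]ₒ + Σ P·[anion]ᵢ) / (Σ P·[cation]ᵢ + Σ P·[anion]ₒ)]
Numerator = 1×5.82 + 24×129 = 3102
Denominator = 1×147 + 24×25.9 = 768.6
Vm = 61.5 · log₁₀(4.0357) = 61.5 × (0.6059) = 37.26 mV

37 mV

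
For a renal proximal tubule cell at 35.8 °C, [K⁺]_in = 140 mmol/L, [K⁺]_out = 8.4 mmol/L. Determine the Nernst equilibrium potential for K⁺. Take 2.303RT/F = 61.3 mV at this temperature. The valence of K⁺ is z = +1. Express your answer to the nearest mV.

-75 mV

E = (61.3/z) · log₁₀([K⁺]_out/[K⁺]_in) with z = +1.
= (61.3/1) · log₁₀(8.4/140) = 61.30 · log₁₀(0.06)
= 61.30 · (-1.2218) = -74.90 mV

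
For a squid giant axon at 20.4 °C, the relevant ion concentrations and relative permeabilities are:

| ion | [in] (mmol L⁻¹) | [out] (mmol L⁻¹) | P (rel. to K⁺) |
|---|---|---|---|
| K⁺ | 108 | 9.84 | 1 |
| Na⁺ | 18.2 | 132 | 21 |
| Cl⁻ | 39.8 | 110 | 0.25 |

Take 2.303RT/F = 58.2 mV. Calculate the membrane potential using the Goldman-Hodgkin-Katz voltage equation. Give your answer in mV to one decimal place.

42.6 mV

Vm = 58.2 · log₁₀[(Σ P·[cation]ₒ + Σ P·[anion]ᵢ) / (Σ P·[cation]ᵢ + Σ P·[anion]ₒ)]
Numerator = 1×9.84 + 21×132 + 0.25×39.8 = 2792
Denominator = 1×108 + 21×18.2 + 0.25×110 = 517.7
Vm = 58.2 · log₁₀(5.3927) = 58.2 × (0.7318) = 42.59 mV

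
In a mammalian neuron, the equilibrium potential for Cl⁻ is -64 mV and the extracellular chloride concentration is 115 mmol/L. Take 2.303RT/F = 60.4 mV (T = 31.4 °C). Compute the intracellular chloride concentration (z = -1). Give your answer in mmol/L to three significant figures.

10.0 mmol/L

Nernst: E = (60.4/-1) · log₁₀([out]/[in]), so log₁₀([out]/[in]) = -64.0 × -1 / 60.4 = 1.0596.
[out]/[in] = 10^(1.0596) = 11.47.
[in] = 115 / 11.47 = 10.03 mmol/L.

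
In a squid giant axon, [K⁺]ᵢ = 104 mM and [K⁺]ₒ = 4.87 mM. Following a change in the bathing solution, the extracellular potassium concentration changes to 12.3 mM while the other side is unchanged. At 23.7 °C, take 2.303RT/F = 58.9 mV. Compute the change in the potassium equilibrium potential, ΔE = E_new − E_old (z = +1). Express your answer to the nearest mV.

24 mV

E_old = (58.9/1)·log₁₀(4.87/104) = -78.31 mV
E_new = (58.9/1)·log₁₀(12.3/104) = -54.61 mV
ΔE = -54.61 − (-78.31) = 23.70 mV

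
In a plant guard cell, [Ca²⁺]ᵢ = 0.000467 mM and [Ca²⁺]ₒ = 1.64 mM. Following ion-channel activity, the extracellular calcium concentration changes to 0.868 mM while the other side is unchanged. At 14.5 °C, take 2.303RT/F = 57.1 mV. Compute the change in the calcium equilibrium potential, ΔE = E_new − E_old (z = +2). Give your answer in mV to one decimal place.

-7.9 mV

E_old = (57.1/2)·log₁₀(1.64/0.000467) = 101.22 mV
E_new = (57.1/2)·log₁₀(0.868/0.000467) = 93.34 mV
ΔE = 93.34 − (101.22) = -7.89 mV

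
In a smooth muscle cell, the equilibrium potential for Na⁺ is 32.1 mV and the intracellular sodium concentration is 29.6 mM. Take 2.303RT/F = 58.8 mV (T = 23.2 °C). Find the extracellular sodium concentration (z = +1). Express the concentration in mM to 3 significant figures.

Nernst: E = (58.8/1) · log₁₀([out]/[in]), so log₁₀([out]/[in]) = 32.1 × 1 / 58.8 = 0.5459.
[out]/[in] = 10^(0.5459) = 3.515.
[out] = 3.515 × 29.6 = 104 mM.

104 mM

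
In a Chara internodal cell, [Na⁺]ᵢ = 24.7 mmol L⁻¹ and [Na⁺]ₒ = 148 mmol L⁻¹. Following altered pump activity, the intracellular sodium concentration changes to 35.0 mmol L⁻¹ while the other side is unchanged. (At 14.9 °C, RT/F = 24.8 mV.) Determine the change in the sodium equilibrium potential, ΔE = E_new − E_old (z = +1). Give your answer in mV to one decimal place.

E_old = (24.8/1)·ln(148/24.7) = 44.40 mV
E_new = (24.8/1)·ln(148/35.0) = 35.76 mV
ΔE = 35.76 − (44.40) = -8.64 mV

-8.6 mV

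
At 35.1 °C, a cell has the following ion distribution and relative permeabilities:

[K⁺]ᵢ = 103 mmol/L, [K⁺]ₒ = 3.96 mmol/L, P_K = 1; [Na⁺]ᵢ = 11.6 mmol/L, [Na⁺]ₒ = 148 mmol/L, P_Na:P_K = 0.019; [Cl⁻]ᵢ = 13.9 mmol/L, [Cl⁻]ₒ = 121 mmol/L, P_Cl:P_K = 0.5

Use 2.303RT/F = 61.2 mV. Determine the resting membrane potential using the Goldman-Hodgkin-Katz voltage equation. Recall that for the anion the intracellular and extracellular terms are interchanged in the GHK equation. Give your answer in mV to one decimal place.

Vm = 61.2 · log₁₀[(Σ P·[cation]ₒ + Σ P·[anion]ᵢ) / (Σ P·[cation]ᵢ + Σ P·[anion]ₒ)]
Numerator = 1×3.96 + 0.019×148 + 0.5×13.9 = 13.72
Denominator = 1×103 + 0.019×11.6 + 0.5×121 = 163.7
Vm = 61.2 · log₁₀(0.083814) = 61.2 × (-1.0767) = -65.89 mV

-65.9 mV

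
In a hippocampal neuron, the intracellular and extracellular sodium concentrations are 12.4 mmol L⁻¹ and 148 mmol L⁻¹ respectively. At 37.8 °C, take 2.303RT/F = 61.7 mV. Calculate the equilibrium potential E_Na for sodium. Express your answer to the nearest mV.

66 mV

E = (61.7/z) · log₁₀([Na⁺]_out/[Na⁺]_in) with z = +1.
= (61.7/1) · log₁₀(148/12.4) = 61.70 · log₁₀(11.94)
= 61.70 · (1.0768) = 66.44 mV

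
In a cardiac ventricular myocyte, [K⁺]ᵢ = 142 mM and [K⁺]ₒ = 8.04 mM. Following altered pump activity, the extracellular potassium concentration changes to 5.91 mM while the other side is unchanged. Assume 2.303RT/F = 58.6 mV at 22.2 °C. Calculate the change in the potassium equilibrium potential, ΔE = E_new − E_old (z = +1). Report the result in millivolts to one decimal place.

E_old = (58.6/1)·log₁₀(8.04/142) = -73.08 mV
E_new = (58.6/1)·log₁₀(5.91/142) = -80.91 mV
ΔE = -80.91 − (-73.08) = -7.83 mV

-7.8 mV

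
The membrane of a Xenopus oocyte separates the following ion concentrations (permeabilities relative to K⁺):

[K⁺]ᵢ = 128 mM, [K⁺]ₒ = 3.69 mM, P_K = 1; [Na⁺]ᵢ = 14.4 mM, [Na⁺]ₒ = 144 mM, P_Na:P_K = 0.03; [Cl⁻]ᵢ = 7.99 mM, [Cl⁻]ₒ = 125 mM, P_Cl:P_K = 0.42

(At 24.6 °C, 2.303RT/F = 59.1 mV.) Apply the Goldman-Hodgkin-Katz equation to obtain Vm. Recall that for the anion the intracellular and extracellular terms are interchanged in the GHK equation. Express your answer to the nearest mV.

Vm = 59.1 · log₁₀[(Σ P·[cation]ₒ + Σ P·[anion]ᵢ) / (Σ P·[cation]ᵢ + Σ P·[anion]ₒ)]
Numerator = 1×3.69 + 0.03×144 + 0.42×7.99 = 11.37
Denominator = 1×128 + 0.03×14.4 + 0.42×125 = 180.9
Vm = 59.1 · log₁₀(0.062818) = 59.1 × (-1.2019) = -71.03 mV

-71 mV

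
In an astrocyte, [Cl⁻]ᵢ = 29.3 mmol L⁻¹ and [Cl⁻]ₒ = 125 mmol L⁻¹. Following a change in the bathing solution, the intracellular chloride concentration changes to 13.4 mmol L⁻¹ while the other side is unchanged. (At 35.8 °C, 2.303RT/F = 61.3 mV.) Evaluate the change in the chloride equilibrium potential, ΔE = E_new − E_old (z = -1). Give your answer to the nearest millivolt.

-21 mV

E_old = (61.3/-1)·log₁₀(125/29.3) = -38.62 mV
E_new = (61.3/-1)·log₁₀(125/13.4) = -59.45 mV
ΔE = -59.45 − (-38.62) = -20.83 mV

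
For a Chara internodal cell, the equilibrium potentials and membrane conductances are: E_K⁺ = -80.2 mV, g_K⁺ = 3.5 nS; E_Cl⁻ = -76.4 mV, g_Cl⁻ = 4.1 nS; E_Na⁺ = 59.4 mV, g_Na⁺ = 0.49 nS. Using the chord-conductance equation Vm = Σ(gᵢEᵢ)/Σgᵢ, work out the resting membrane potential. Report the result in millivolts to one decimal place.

Σ gᵢEᵢ = 3.5·(-80.2) + 4.1·(-76.4) + 0.49·(59.4) = -564.83
Σ gᵢ = 3.5 + 4.1 + 0.49 = 8.09
Vm = -564.83 / 8.09 = -69.82 mV

-69.8 mV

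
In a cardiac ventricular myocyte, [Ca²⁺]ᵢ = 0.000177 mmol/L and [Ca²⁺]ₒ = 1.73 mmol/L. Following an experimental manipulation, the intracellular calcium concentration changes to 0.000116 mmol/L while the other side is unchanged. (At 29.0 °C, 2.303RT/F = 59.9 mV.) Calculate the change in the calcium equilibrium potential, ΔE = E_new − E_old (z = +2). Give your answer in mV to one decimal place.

5.5 mV

E_old = (59.9/2)·log₁₀(1.73/0.000177) = 119.50 mV
E_new = (59.9/2)·log₁₀(1.73/0.000116) = 125.00 mV
ΔE = 125.00 − (119.50) = 5.50 mV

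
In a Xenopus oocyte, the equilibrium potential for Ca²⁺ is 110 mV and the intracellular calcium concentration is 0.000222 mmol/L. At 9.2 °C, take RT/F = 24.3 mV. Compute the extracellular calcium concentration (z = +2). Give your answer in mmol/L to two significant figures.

Nernst: E = (24.3/2) · ln([out]/[in]), so ln([out]/[in]) = 110.0 × 2 / 24.3 = 9.0535.
[out]/[in] = e^(9.0535) = 8548.
[out] = 8548 × 0.000222 = 1.898 mmol/L.

1.9 mmol/L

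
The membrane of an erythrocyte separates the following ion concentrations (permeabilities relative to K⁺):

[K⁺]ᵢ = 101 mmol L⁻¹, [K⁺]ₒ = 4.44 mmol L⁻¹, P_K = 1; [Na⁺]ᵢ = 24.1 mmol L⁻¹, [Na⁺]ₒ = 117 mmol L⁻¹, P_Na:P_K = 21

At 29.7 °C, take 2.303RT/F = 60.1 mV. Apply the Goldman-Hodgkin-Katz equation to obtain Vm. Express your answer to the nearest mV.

37 mV

Vm = 60.1 · log₁₀[(Σ P·[cation]ₒ + Σ P·[anion]ᵢ) / (Σ P·[cation]ᵢ + Σ P·[anion]ₒ)]
Numerator = 1×4.44 + 21×117 = 2461
Denominator = 1×101 + 21×24.1 = 607.1
Vm = 60.1 · log₁₀(4.0544) = 60.1 × (0.6079) = 36.54 mV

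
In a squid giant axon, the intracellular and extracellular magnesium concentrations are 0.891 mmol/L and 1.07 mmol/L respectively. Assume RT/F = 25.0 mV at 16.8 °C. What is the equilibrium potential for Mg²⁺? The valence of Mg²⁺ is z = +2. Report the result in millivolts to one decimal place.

E = (25.0/z) · ln([Mg²⁺]_out/[Mg²⁺]_in) with z = +2.
= (25.0/2) · ln(1.07/0.891) = 12.50 · ln(1.201)
= 12.50 · (0.1831) = 2.29 mV

2.3 mV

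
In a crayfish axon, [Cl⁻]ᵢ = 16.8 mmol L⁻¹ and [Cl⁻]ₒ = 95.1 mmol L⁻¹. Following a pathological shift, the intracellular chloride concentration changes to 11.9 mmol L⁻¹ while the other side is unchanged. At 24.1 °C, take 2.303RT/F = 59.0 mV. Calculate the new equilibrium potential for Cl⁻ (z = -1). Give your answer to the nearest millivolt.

-53 mV

After the shift: [Cl⁻]_out = 95.1, [Cl⁻]_in = 11.9 mmol L⁻¹.
E_new = (59.0/-1)·log₁₀(95.1/11.9) = -59.00 · (0.9026) = -53.26 mV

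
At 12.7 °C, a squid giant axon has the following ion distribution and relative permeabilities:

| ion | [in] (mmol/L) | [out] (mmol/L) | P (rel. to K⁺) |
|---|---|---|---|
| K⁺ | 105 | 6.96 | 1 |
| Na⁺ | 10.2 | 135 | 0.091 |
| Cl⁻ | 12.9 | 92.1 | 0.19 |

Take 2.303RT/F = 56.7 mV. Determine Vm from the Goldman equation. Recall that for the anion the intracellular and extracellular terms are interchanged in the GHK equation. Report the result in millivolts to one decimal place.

Vm = 56.7 · log₁₀[(Σ P·[cation]ₒ + Σ P·[anion]ᵢ) / (Σ P·[cation]ᵢ + Σ P·[anion]ₒ)]
Numerator = 1×6.96 + 0.091×135 + 0.19×12.9 = 21.7
Denominator = 1×105 + 0.091×10.2 + 0.19×92.1 = 123.4
Vm = 56.7 · log₁₀(0.17578) = 56.7 × (-0.7550) = -42.81 mV

-42.8 mV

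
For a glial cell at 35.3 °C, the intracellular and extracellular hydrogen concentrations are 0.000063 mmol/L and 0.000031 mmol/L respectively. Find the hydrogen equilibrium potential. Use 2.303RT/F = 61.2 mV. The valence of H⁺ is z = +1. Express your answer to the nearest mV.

-19 mV

E = (61.2/z) · log₁₀([H⁺]_out/[H⁺]_in) with z = +1.
= (61.2/1) · log₁₀(0.000031/0.000063) = 61.20 · log₁₀(0.4921)
= 61.20 · (-0.3080) = -18.85 mV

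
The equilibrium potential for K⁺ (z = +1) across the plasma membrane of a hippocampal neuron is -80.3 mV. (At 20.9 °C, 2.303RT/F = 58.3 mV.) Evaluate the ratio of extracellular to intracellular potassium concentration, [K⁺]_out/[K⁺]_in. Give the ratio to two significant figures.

log₁₀([out]/[in]) = E·z/(58.3) = -80.3 × 1 / 58.3 = -1.3774
[out]/[in] = 10^(-1.3774) = 0.04194

0.042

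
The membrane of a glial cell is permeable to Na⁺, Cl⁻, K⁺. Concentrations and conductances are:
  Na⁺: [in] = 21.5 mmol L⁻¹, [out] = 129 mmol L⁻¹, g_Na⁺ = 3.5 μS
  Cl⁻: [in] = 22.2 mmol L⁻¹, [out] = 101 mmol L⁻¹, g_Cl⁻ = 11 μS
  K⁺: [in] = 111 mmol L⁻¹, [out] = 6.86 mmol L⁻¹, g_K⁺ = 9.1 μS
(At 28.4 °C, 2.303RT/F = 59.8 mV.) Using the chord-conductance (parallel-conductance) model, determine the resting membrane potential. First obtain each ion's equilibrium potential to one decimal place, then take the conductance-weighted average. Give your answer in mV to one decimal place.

E_Na⁺ = (59.8/1)·log₁₀(129/21.5) = 46.5 mV
E_Cl⁻ = (59.8/-1)·log₁₀(101/22.2) = -39.3 mV
E_K⁺ = (59.8/1)·log₁₀(6.86/111) = -72.3 mV
Vm = (Σ gᵢEᵢ)/(Σ gᵢ) = (3.5·46.5 + 11·-39.3 + 9.1·-72.3) / (3.5 + 11 + 9.1)
= -927.48 / 23.6 = -39.30 mV

-39.3 mV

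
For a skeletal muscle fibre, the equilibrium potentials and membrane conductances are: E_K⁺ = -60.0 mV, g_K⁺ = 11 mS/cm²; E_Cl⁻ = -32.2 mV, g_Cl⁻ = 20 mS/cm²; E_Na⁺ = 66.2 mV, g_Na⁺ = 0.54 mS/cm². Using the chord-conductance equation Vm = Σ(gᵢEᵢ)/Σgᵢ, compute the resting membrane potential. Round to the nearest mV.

Σ gᵢEᵢ = 11·(-60.0) + 20·(-32.2) + 0.54·(66.2) = -1268.25
Σ gᵢ = 11 + 20 + 0.54 = 31.54
Vm = -1268.25 / 31.54 = -40.21 mV

-40 mV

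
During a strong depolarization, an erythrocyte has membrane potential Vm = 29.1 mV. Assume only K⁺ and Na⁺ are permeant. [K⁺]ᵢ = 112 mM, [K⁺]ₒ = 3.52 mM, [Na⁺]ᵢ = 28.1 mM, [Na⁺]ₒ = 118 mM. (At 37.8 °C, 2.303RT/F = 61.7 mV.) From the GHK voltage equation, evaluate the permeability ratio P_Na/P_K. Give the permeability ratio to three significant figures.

9.44

Let α = P_Na/P_K. GHK: Vm = 61.7·log₁₀[(Kₒ + α·Naₒ)/(Kᵢ + α·Naᵢ)].
10^(Vm/61.7) = 10^(29.1/61.7) = 2.9624
So 2.9624·(Kᵢ + α·Naᵢ) = Kₒ + α·Naₒ → α = (2.9624·112.0 − 3.52) / (118.0 − 2.9624·28.1)
α = (331.8 − 3.52) / (118.0 − 83.24) = 328.3/34.76 = 9.444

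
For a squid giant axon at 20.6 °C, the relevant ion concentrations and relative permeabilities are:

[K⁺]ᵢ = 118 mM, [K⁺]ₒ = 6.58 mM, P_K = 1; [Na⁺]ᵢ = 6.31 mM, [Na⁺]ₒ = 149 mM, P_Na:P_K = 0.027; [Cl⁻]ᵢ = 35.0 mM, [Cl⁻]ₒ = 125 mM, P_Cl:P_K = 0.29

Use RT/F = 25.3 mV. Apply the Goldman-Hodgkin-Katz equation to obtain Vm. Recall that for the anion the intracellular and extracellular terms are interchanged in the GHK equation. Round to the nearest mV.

Vm = 25.3 · ln[(Σ P·[cation]ₒ + Σ P·[anion]ᵢ) / (Σ P·[cation]ᵢ + Σ P·[anion]ₒ)]
Numerator = 1×6.58 + 0.027×149 + 0.29×35.0 = 20.75
Denominator = 1×118 + 0.027×6.31 + 0.29×125 = 154.4
Vm = 25.3 · ln(0.13439) = 25.3 × (-2.0070) = -50.78 mV

-51 mV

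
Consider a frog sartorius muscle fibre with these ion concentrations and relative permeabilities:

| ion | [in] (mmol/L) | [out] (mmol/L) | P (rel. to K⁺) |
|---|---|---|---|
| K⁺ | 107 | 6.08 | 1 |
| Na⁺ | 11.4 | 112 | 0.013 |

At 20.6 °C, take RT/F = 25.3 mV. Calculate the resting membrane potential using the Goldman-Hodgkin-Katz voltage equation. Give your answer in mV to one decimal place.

Vm = 25.3 · ln[(Σ P·[cation]ₒ + Σ P·[anion]ᵢ) / (Σ P·[cation]ᵢ + Σ P·[anion]ₒ)]
Numerator = 1×6.08 + 0.013×112 = 7.536
Denominator = 1×107 + 0.013×11.4 = 107.1
Vm = 25.3 · ln(0.070332) = 25.3 × (-2.6545) = -67.16 mV

-67.2 mV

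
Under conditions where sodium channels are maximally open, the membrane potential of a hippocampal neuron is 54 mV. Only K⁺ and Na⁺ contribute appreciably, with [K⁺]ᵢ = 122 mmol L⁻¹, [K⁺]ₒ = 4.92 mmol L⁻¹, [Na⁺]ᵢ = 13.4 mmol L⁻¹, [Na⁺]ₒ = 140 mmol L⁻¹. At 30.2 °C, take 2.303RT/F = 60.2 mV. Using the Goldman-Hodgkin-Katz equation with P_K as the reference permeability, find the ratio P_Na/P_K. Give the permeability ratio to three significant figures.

27.9

Let α = P_Na/P_K. GHK: Vm = 60.2·log₁₀[(Kₒ + α·Naₒ)/(Kᵢ + α·Naᵢ)].
10^(Vm/60.2) = 10^(54.0/60.2) = 7.8888
So 7.8888·(Kᵢ + α·Naᵢ) = Kₒ + α·Naₒ → α = (7.8888·122.0 − 4.92) / (140.0 − 7.8888·13.4)
α = (962.4 − 4.92) / (140.0 − 105.7) = 957.5/34.29 = 27.92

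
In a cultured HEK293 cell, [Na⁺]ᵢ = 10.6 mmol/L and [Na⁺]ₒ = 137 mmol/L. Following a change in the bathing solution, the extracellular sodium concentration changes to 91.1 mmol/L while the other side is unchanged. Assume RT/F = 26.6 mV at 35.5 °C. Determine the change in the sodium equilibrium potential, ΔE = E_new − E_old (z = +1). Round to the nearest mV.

-11 mV

E_old = (26.6/1)·ln(137/10.6) = 68.07 mV
E_new = (26.6/1)·ln(91.1/10.6) = 57.22 mV
ΔE = 57.22 − (68.07) = -10.85 mV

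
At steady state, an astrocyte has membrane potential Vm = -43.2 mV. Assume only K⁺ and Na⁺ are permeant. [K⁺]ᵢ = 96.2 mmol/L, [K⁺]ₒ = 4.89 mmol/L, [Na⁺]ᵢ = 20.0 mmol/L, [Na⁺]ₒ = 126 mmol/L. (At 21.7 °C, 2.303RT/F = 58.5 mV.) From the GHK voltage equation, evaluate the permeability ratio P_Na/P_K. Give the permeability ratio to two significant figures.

Let α = P_Na/P_K. GHK: Vm = 58.5·log₁₀[(Kₒ + α·Naₒ)/(Kᵢ + α·Naᵢ)].
10^(Vm/58.5) = 10^(-43.2/58.5) = 0.18262
So 0.18262·(Kᵢ + α·Naᵢ) = Kₒ + α·Naₒ → α = (0.18262·96.2 − 4.89) / (126.0 − 0.18262·20.0)
α = (17.57 − 4.89) / (126.0 − 3.652) = 12.68/122.3 = 0.1036

0.10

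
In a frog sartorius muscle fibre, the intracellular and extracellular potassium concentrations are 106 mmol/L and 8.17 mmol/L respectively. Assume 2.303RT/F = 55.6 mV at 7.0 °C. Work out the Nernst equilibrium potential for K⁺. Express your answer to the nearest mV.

-62 mV

E = (55.6/z) · log₁₀([K⁺]_out/[K⁺]_in) with z = +1.
= (55.6/1) · log₁₀(8.17/106) = 55.60 · log₁₀(0.07708)
= 55.60 · (-1.1131) = -61.89 mV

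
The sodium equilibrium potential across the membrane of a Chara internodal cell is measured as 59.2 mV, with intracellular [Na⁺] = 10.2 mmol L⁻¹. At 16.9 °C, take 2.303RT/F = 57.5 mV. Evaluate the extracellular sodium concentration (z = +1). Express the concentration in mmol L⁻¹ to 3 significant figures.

109 mmol L⁻¹

Nernst: E = (57.5/1) · log₁₀([out]/[in]), so log₁₀([out]/[in]) = 59.2 × 1 / 57.5 = 1.0296.
[out]/[in] = 10^(1.0296) = 10.7.
[out] = 10.7 × 10.2 = 109.2 mmol L⁻¹.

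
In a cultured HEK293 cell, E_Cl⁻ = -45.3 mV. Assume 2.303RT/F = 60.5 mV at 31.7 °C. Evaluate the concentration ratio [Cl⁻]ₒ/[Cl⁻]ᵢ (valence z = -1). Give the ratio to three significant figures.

log₁₀([out]/[in]) = E·z/(60.5) = -45.3 × -1 / 60.5 = 0.7488
[out]/[in] = 10^(0.7488) = 5.607

5.61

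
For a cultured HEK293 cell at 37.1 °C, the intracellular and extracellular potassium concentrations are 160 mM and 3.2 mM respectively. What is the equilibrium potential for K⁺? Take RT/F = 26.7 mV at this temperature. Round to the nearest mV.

-104 mV

E = (26.7/z) · ln([K⁺]_out/[K⁺]_in) with z = +1.
= (26.7/1) · ln(3.2/160) = 26.70 · ln(0.02)
= 26.70 · (-3.9120) = -104.45 mV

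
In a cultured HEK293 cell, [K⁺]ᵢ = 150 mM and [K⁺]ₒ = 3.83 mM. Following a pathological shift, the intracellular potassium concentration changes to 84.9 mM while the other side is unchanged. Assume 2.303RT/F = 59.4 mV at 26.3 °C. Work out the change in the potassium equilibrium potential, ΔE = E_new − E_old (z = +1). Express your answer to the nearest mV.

E_old = (59.4/1)·log₁₀(3.83/150) = -94.62 mV
E_new = (59.4/1)·log₁₀(3.83/84.9) = -79.94 mV
ΔE = -79.94 − (-94.62) = 14.68 mV

15 mV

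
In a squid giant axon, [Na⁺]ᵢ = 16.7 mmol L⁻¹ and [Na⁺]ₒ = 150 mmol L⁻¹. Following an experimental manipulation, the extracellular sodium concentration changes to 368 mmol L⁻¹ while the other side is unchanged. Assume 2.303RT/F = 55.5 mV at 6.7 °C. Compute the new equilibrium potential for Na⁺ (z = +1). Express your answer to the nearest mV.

75 mV

After the shift: [Na⁺]_out = 368, [Na⁺]_in = 16.7 mmol L⁻¹.
E_new = (55.5/1)·log₁₀(368/16.7) = 55.50 · (1.3431) = 74.54 mV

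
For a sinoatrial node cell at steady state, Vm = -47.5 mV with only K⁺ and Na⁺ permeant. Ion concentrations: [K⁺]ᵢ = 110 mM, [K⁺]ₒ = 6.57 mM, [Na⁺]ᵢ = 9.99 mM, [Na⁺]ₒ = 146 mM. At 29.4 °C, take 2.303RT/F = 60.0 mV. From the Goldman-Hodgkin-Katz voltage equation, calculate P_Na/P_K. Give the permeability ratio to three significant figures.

Let α = P_Na/P_K. GHK: Vm = 60.0·log₁₀[(Kₒ + α·Naₒ)/(Kᵢ + α·Naᵢ)].
10^(Vm/60.0) = 10^(-47.5/60.0) = 0.16156
So 0.16156·(Kᵢ + α·Naᵢ) = Kₒ + α·Naₒ → α = (0.16156·110.0 − 6.57) / (146.0 − 0.16156·9.99)
α = (17.77 − 6.57) / (146.0 − 1.614) = 11.2/144.4 = 0.07758

0.0776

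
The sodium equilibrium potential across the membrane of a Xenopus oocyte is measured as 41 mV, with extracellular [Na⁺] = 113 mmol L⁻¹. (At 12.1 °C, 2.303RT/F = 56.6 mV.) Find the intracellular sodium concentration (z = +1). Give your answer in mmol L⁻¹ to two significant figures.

21 mmol L⁻¹

Nernst: E = (56.6/1) · log₁₀([out]/[in]), so log₁₀([out]/[in]) = 41.0 × 1 / 56.6 = 0.7244.
[out]/[in] = 10^(0.7244) = 5.301.
[in] = 113 / 5.301 = 21.32 mmol L⁻¹.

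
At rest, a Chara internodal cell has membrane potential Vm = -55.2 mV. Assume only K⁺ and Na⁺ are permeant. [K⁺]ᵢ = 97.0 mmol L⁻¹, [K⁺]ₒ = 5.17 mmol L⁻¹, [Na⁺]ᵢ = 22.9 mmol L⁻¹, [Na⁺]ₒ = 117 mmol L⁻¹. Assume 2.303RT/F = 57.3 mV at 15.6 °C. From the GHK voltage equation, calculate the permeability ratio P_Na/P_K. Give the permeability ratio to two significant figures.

Let α = P_Na/P_K. GHK: Vm = 57.3·log₁₀[(Kₒ + α·Naₒ)/(Kᵢ + α·Naᵢ)].
10^(Vm/57.3) = 10^(-55.2/57.3) = 0.10881
So 0.10881·(Kᵢ + α·Naᵢ) = Kₒ + α·Naₒ → α = (0.10881·97.0 − 5.17) / (117.0 − 0.10881·22.9)
α = (10.55 − 5.17) / (117.0 − 2.492) = 5.384/114.5 = 0.04702

0.047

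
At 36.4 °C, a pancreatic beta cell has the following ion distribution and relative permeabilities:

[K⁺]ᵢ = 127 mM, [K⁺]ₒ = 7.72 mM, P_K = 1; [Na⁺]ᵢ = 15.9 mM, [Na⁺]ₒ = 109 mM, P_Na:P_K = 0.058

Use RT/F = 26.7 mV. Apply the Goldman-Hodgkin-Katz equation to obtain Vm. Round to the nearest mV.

Vm = 26.7 · ln[(Σ P·[cation]ₒ + Σ P·[anion]ᵢ) / (Σ P·[cation]ᵢ + Σ P·[anion]ₒ)]
Numerator = 1×7.72 + 0.058×109 = 14.04
Denominator = 1×127 + 0.058×15.9 = 127.9
Vm = 26.7 · ln(0.10977) = 26.7 × (-2.2094) = -58.99 mV

-59 mV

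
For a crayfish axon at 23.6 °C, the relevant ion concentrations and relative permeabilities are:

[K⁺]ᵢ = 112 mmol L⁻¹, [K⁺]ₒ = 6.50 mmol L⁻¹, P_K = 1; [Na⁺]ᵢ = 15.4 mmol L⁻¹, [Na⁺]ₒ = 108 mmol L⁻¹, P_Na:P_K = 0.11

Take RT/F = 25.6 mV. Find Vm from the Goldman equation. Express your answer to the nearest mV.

Vm = 25.6 · ln[(Σ P·[cation]ₒ + Σ P·[anion]ᵢ) / (Σ P·[cation]ᵢ + Σ P·[anion]ₒ)]
Numerator = 1×6.50 + 0.11×108 = 18.38
Denominator = 1×112 + 0.11×15.4 = 113.7
Vm = 25.6 · ln(0.16166) = 25.6 × (-1.8222) = -46.65 mV

-47 mV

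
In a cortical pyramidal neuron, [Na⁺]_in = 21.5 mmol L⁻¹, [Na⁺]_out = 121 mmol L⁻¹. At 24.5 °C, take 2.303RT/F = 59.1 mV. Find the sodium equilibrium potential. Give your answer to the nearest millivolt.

44 mV

E = (59.1/z) · log₁₀([Na⁺]_out/[Na⁺]_in) with z = +1.
= (59.1/1) · log₁₀(121/21.5) = 59.10 · log₁₀(5.628)
= 59.10 · (0.7503) = 44.35 mV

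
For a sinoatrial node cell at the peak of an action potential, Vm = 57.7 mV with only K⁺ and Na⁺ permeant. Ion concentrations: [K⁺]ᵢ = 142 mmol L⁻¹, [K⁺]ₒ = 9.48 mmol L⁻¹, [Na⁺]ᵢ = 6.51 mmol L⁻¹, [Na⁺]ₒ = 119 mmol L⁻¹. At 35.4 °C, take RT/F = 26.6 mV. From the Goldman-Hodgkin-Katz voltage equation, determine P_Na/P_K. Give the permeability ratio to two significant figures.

20

Let α = P_Na/P_K. GHK: Vm = 26.6·ln[(Kₒ + α·Naₒ)/(Kᵢ + α·Naᵢ)].
e^(Vm/26.6) = e^(57.7/26.6) = 8.751
So 8.751·(Kᵢ + α·Naᵢ) = Kₒ + α·Naₒ → α = (8.751·142.0 − 9.48) / (119.0 − 8.751·6.51)
α = (1243 − 9.48) / (119.0 − 56.97) = 1233/62.03 = 19.88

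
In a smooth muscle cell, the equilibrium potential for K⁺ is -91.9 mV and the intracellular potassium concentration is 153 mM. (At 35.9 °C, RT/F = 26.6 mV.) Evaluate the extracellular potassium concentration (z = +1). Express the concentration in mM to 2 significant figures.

Nernst: E = (26.6/1) · ln([out]/[in]), so ln([out]/[in]) = -91.9 × 1 / 26.6 = -3.4549.
[out]/[in] = e^(-3.4549) = 0.03159.
[out] = 0.03159 × 153 = 4.833 mM.

4.8 mM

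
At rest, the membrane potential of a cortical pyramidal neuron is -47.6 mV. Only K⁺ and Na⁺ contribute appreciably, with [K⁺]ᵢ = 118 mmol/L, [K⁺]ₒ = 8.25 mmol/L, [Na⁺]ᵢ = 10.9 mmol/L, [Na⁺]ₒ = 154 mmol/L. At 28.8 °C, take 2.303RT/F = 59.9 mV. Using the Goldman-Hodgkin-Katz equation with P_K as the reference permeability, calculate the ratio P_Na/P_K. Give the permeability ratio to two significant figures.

0.070

Let α = P_Na/P_K. GHK: Vm = 59.9·log₁₀[(Kₒ + α·Naₒ)/(Kᵢ + α·Naᵢ)].
10^(Vm/59.9) = 10^(-47.6/59.9) = 0.16045
So 0.16045·(Kᵢ + α·Naᵢ) = Kₒ + α·Naₒ → α = (0.16045·118.0 − 8.25) / (154.0 − 0.16045·10.9)
α = (18.93 − 8.25) / (154.0 − 1.749) = 10.68/152.3 = 0.07017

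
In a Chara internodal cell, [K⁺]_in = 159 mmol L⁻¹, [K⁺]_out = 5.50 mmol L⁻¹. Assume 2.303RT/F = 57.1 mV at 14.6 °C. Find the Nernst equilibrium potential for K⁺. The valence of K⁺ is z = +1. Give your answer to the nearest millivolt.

E = (57.1/z) · log₁₀([K⁺]_out/[K⁺]_in) with z = +1.
= (57.1/1) · log₁₀(5.50/159) = 57.10 · log₁₀(0.03459)
= 57.10 · (-1.4610) = -83.43 mV

-83 mV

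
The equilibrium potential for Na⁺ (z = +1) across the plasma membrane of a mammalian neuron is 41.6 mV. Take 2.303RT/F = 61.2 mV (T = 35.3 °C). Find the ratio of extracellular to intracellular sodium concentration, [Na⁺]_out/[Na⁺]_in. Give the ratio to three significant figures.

log₁₀([out]/[in]) = E·z/(61.2) = 41.6 × 1 / 61.2 = 0.6797
[out]/[in] = 10^(0.6797) = 4.783

4.78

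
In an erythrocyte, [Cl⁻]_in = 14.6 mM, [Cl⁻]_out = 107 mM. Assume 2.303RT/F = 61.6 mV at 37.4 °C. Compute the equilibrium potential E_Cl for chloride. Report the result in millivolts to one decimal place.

E = (61.6/z) · log₁₀([Cl⁻]_out/[Cl⁻]_in) with z = -1.
For an anion, dividing by z = -1 reverses the sign.
= (61.6/-1) · log₁₀(107/14.6) = -61.60 · log₁₀(7.329)
= -61.60 · (0.8650) = -53.29 mV

-53.3 mV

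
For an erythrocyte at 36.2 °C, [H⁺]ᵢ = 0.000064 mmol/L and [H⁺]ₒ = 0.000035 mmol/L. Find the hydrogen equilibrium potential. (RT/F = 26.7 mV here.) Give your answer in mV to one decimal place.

-16.1 mV

E = (26.7/z) · ln([H⁺]_out/[H⁺]_in) with z = +1.
= (26.7/1) · ln(0.000035/0.000064) = 26.70 · ln(0.5469)
= 26.70 · (-0.6035) = -16.11 mV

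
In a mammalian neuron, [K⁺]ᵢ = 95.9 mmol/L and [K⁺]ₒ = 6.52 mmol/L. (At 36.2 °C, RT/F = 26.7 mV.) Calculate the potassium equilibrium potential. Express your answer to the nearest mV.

E = (26.7/z) · ln([K⁺]_out/[K⁺]_in) with z = +1.
= (26.7/1) · ln(6.52/95.9) = 26.70 · ln(0.06799)
= 26.70 · (-2.6884) = -71.78 mV

-72 mV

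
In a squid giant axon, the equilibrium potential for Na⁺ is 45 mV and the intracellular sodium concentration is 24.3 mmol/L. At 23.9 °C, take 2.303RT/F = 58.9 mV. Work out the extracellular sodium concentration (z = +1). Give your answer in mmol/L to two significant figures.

140 mmol/L

Nernst: E = (58.9/1) · log₁₀([out]/[in]), so log₁₀([out]/[in]) = 45.0 × 1 / 58.9 = 0.7640.
[out]/[in] = 10^(0.7640) = 5.808.
[out] = 5.808 × 24.3 = 141.1 mmol/L.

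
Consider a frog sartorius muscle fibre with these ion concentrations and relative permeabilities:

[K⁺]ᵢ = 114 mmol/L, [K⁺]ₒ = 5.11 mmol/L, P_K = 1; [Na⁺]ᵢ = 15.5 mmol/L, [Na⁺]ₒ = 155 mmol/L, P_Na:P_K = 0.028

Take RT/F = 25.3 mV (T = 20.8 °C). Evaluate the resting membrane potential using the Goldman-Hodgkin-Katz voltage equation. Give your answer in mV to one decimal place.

Vm = 25.3 · ln[(Σ P·[cation]ₒ + Σ P·[anion]ᵢ) / (Σ P·[cation]ᵢ + Σ P·[anion]ₒ)]
Numerator = 1×5.11 + 0.028×155 = 9.45
Denominator = 1×114 + 0.028×15.5 = 114.4
Vm = 25.3 · ln(0.08258) = 25.3 × (-2.4940) = -63.10 mV

-63.1 mV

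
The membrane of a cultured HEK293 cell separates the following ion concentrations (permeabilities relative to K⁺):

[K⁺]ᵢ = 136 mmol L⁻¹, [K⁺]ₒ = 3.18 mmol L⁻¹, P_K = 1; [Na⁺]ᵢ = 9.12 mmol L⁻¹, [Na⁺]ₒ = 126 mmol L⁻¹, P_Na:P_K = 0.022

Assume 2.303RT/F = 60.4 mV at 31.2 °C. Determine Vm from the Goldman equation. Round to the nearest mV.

Vm = 60.4 · log₁₀[(Σ P·[cation]ₒ + Σ P·[anion]ᵢ) / (Σ P·[cation]ᵢ + Σ P·[anion]ₒ)]
Numerator = 1×3.18 + 0.022×126 = 5.952
Denominator = 1×136 + 0.022×9.12 = 136.2
Vm = 60.4 · log₁₀(0.0437) = 60.4 × (-1.3595) = -82.11 mV

-82 mV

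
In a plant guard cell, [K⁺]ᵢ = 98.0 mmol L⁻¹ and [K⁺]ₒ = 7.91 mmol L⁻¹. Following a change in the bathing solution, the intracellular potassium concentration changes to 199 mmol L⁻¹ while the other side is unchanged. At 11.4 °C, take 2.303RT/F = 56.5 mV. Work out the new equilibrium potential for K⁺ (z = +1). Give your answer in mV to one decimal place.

-79.1 mV

After the shift: [K⁺]_out = 7.91, [K⁺]_in = 199 mmol L⁻¹.
E_new = (56.5/1)·log₁₀(7.91/199) = 56.50 · (-1.4007) = -79.14 mV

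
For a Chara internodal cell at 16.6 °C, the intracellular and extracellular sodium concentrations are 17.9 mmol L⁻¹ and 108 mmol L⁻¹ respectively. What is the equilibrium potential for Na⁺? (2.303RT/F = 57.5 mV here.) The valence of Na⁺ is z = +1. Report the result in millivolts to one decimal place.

E = (57.5/z) · log₁₀([Na⁺]_out/[Na⁺]_in) with z = +1.
= (57.5/1) · log₁₀(108/17.9) = 57.50 · log₁₀(6.034)
= 57.50 · (0.7806) = 44.88 mV

44.9 mV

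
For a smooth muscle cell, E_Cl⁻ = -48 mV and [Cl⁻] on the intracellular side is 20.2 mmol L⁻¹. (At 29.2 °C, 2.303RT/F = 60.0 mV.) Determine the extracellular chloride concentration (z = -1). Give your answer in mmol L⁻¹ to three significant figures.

127 mmol L⁻¹

Nernst: E = (60.0/-1) · log₁₀([out]/[in]), so log₁₀([out]/[in]) = -48.0 × -1 / 60.0 = 0.8000.
[out]/[in] = 10^(0.8000) = 6.31.
[out] = 6.31 × 20.2 = 127.5 mmol L⁻¹.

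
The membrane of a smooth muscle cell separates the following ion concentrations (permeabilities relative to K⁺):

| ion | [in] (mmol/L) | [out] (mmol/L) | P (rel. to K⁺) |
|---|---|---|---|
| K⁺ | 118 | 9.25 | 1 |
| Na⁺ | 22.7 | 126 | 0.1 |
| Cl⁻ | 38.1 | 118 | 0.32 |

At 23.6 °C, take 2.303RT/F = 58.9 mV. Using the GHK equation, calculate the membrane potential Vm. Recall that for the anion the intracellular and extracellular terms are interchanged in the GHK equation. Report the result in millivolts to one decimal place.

Vm = 58.9 · log₁₀[(Σ P·[cation]ₒ + Σ P·[anion]ᵢ) / (Σ P·[cation]ᵢ + Σ P·[anion]ₒ)]
Numerator = 1×9.25 + 0.1×126 + 0.32×38.1 = 34.04
Denominator = 1×118 + 0.1×22.7 + 0.32×118 = 158
Vm = 58.9 · log₁₀(0.21541) = 58.9 × (-0.6667) = -39.27 mV

-39.3 mV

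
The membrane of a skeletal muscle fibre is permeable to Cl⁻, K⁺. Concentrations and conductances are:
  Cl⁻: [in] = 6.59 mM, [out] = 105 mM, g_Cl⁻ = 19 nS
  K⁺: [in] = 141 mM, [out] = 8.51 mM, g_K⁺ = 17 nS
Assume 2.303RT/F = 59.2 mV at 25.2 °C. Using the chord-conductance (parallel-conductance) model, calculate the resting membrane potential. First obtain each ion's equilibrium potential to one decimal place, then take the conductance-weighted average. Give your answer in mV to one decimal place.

-71.7 mV

E_Cl⁻ = (59.2/-1)·log₁₀(105/6.59) = -71.2 mV
E_K⁺ = (59.2/1)·log₁₀(8.51/141) = -72.2 mV
Vm = (Σ gᵢEᵢ)/(Σ gᵢ) = (19·-71.2 + 17·-72.2) / (19 + 17)
= -2580.20 / 36 = -71.67 mV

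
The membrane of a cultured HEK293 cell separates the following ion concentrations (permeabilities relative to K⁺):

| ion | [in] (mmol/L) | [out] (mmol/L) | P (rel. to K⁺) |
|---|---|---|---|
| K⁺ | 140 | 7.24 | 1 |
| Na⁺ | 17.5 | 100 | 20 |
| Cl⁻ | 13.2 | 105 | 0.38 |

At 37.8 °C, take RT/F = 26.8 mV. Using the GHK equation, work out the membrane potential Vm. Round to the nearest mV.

36 mV

Vm = 26.8 · ln[(Σ P·[cation]ₒ + Σ P·[anion]ᵢ) / (Σ P·[cation]ᵢ + Σ P·[anion]ₒ)]
Numerator = 1×7.24 + 20×100 + 0.38×13.2 = 2012
Denominator = 1×140 + 20×17.5 + 0.38×105 = 529.9
Vm = 26.8 · ln(3.7974) = 26.8 × (1.3343) = 35.76 mV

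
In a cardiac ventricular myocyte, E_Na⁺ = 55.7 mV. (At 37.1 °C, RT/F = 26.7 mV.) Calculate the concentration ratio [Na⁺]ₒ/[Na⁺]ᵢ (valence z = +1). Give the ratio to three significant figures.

ln([out]/[in]) = E·z/(26.7) = 55.7 × 1 / 26.7 = 2.0861
[out]/[in] = e^(2.0861) = 8.054

8.05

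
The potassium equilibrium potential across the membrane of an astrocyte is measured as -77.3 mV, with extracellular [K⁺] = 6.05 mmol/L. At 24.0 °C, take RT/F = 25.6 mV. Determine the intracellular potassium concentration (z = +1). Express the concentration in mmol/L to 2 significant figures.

120 mmol/L

Nernst: E = (25.6/1) · ln([out]/[in]), so ln([out]/[in]) = -77.3 × 1 / 25.6 = -3.0195.
[out]/[in] = e^(-3.0195) = 0.04882.
[in] = 6.05 / 0.04882 = 123.9 mmol/L.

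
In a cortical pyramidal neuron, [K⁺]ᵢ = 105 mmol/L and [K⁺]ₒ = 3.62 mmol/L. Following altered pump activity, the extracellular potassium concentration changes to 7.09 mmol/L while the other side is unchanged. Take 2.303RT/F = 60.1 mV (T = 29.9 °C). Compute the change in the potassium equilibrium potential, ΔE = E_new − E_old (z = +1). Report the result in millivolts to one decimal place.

17.5 mV

E_old = (60.1/1)·log₁₀(3.62/105) = -87.90 mV
E_new = (60.1/1)·log₁₀(7.09/105) = -70.35 mV
ΔE = -70.35 − (-87.90) = 17.55 mV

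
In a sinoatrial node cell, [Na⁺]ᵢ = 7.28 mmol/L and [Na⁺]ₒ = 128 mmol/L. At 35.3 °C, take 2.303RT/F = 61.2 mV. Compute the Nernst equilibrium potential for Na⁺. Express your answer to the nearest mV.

76 mV

E = (61.2/z) · log₁₀([Na⁺]_out/[Na⁺]_in) with z = +1.
= (61.2/1) · log₁₀(128/7.28) = 61.20 · log₁₀(17.58)
= 61.20 · (1.2451) = 76.20 mV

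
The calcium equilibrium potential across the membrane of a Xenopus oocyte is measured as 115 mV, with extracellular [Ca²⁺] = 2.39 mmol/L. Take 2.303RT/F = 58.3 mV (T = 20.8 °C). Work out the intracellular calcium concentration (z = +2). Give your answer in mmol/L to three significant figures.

Nernst: E = (58.3/2) · log₁₀([out]/[in]), so log₁₀([out]/[in]) = 115.0 × 2 / 58.3 = 3.9451.
[out]/[in] = 10^(3.9451) = 8813.
[in] = 2.39 / 8813 = 0.0002712 mmol/L.

0.000271 mmol/L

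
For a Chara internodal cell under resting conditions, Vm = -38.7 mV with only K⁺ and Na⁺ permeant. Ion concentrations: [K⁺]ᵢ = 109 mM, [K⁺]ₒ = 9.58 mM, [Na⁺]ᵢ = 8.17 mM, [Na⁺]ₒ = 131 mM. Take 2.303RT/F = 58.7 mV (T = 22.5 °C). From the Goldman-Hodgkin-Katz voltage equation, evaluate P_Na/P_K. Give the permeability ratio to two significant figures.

Let α = P_Na/P_K. GHK: Vm = 58.7·log₁₀[(Kₒ + α·Naₒ)/(Kᵢ + α·Naᵢ)].
10^(Vm/58.7) = 10^(-38.7/58.7) = 0.21914
So 0.21914·(Kᵢ + α·Naᵢ) = Kₒ + α·Naₒ → α = (0.21914·109.0 − 9.58) / (131.0 − 0.21914·8.17)
α = (23.89 − 9.58) / (131.0 − 1.79) = 14.31/129.2 = 0.1107

0.11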